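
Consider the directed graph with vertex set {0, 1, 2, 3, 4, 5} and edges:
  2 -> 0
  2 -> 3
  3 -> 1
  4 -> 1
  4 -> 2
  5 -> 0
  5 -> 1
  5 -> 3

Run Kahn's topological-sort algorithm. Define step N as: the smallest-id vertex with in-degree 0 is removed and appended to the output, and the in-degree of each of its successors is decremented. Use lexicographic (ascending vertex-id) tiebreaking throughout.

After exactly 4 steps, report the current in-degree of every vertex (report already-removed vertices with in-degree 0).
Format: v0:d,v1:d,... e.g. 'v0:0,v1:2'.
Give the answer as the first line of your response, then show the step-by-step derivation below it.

v0:0,v1:1,v2:0,v3:0,v4:0,v5:0

step 1: output 4; order=[4]; indeg=(2,2,0,2,0,0)
step 2: output 2; order=[4,2]; indeg=(1,2,0,1,0,0)
step 3: output 5; order=[4,2,5]; indeg=(0,1,0,0,0,0)
step 4: output 0; order=[4,2,5,0]; indeg=(0,1,0,0,0,0)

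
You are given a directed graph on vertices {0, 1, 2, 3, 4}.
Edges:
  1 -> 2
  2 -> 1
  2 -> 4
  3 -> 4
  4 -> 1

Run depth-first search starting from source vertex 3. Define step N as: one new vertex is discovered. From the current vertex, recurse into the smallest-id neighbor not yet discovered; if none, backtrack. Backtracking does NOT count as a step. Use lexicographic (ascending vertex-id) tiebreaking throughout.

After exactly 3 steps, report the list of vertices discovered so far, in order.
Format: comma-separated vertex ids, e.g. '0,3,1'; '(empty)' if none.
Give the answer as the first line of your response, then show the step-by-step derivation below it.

3,4,1

step 1: discover 3; path=3; order=3
step 2: discover 4; path=3>4; order=3,4
step 3: discover 1; path=3>4>1; order=3,4,1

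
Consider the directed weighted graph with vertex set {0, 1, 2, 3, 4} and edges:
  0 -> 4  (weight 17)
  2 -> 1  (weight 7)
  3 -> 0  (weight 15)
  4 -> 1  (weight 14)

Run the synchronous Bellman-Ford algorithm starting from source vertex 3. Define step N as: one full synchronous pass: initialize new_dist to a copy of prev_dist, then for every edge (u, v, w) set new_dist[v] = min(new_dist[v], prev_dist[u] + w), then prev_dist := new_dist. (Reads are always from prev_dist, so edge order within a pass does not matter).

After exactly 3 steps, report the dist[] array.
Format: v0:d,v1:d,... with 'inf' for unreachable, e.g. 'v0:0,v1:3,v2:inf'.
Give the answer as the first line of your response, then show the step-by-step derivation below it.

v0:15,v1:46,v2:inf,v3:0,v4:32

step 1: dist = v0:15,v1:inf,v2:inf,v3:0,v4:inf
step 2: dist = v0:15,v1:inf,v2:inf,v3:0,v4:32
step 3: dist = v0:15,v1:46,v2:inf,v3:0,v4:32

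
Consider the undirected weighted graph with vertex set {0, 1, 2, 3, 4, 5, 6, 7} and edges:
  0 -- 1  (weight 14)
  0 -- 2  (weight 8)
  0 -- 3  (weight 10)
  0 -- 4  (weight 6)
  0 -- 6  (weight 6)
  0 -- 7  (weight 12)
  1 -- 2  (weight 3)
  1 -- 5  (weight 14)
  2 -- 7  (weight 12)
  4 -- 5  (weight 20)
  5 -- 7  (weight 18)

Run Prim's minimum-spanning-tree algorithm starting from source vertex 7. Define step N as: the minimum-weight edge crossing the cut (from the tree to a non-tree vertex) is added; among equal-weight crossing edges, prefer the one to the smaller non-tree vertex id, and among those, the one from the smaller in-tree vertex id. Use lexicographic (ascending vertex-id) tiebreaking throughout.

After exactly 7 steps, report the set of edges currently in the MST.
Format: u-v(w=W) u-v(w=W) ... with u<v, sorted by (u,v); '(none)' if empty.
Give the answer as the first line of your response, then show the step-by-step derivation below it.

0-2(w=8) 0-3(w=10) 0-4(w=6) 0-6(w=6) 0-7(w=12) 1-2(w=3) 1-5(w=14)

step 1: add edge 0-7 (w=12); MST = {0-7(w=12)}
step 2: add edge 0-4 (w=6); MST = {0-4(w=6) 0-7(w=12)}
step 3: add edge 0-6 (w=6); MST = {0-4(w=6) 0-6(w=6) 0-7(w=12)}
step 4: add edge 0-2 (w=8); MST = {0-2(w=8) 0-4(w=6) 0-6(w=6) 0-7(w=12)}
step 5: add edge 1-2 (w=3); MST = {0-2(w=8) 0-4(w=6) 0-6(w=6) 0-7(w=12) 1-2(w=3)}
step 6: add edge 0-3 (w=10); MST = {0-2(w=8) 0-3(w=10) 0-4(w=6) 0-6(w=6) 0-7(w=12) 1-2(w=3)}
step 7: add edge 1-5 (w=14); MST = {0-2(w=8) 0-3(w=10) 0-4(w=6) 0-6(w=6) 0-7(w=12) 1-2(w=3) 1-5(w=14)}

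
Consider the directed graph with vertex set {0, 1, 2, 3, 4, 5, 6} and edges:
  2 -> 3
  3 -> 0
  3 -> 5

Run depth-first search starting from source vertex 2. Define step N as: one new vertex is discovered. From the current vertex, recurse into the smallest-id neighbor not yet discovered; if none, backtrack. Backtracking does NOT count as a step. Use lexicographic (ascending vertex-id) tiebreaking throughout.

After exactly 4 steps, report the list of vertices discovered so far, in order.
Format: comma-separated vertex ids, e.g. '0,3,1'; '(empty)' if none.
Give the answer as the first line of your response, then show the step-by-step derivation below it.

2,3,0,5

step 1: discover 2; path=2; order=2
step 2: discover 3; path=2>3; order=2,3
step 3: discover 0; path=2>3>0; order=2,3,0
step 4: discover 5; path=2>3>5; order=2,3,0,5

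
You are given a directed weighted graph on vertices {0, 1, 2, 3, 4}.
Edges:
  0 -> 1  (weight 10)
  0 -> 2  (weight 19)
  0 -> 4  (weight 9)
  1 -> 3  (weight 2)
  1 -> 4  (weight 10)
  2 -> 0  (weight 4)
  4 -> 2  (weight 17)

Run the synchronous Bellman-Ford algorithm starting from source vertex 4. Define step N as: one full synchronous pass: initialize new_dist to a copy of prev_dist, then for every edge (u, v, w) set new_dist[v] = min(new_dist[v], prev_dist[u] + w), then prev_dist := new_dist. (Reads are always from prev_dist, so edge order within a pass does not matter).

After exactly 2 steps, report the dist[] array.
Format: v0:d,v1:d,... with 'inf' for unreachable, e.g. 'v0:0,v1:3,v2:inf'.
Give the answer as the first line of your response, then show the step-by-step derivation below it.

v0:21,v1:inf,v2:17,v3:inf,v4:0

step 1: dist = v0:inf,v1:inf,v2:17,v3:inf,v4:0
step 2: dist = v0:21,v1:inf,v2:17,v3:inf,v4:0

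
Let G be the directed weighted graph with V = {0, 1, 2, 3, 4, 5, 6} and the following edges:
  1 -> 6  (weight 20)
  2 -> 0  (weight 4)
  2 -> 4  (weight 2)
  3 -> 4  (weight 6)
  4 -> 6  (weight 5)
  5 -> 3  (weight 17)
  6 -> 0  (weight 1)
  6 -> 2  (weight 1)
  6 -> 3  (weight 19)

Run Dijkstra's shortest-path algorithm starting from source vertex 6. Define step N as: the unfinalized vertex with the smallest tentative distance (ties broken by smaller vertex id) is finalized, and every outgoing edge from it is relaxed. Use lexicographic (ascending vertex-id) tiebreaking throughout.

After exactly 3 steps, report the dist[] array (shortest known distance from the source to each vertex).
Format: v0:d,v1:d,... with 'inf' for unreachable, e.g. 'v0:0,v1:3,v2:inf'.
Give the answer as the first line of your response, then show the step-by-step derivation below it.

v0:1,v1:inf,v2:1,v3:19,v4:3,v5:inf,v6:0

step 1: dist = v0:1,v1:inf,v2:1,v3:19,v4:inf,v5:inf,v6:0
step 2: dist = v0:1,v1:inf,v2:1,v3:19,v4:inf,v5:inf,v6:0
step 3: dist = v0:1,v1:inf,v2:1,v3:19,v4:3,v5:inf,v6:0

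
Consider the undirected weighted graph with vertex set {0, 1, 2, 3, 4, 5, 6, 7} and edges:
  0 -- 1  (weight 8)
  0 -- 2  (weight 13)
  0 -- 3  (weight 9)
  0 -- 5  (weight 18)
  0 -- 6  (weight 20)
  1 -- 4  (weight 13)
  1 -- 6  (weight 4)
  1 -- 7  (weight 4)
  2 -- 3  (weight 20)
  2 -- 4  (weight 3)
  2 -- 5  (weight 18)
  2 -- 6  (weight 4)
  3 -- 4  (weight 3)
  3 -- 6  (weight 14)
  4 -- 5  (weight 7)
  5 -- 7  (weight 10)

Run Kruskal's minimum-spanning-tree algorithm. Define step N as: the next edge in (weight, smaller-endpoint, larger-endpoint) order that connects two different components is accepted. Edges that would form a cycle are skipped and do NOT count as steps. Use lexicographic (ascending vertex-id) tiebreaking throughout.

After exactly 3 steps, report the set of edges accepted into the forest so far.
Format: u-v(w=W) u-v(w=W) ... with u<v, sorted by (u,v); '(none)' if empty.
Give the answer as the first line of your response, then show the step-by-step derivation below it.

1-6(w=4) 2-4(w=3) 3-4(w=3)

step 1: add edge 2-4 (w=3); MST = {2-4(w=3)}
step 2: add edge 3-4 (w=3); MST = {2-4(w=3) 3-4(w=3)}
step 3: add edge 1-6 (w=4); MST = {1-6(w=4) 2-4(w=3) 3-4(w=3)}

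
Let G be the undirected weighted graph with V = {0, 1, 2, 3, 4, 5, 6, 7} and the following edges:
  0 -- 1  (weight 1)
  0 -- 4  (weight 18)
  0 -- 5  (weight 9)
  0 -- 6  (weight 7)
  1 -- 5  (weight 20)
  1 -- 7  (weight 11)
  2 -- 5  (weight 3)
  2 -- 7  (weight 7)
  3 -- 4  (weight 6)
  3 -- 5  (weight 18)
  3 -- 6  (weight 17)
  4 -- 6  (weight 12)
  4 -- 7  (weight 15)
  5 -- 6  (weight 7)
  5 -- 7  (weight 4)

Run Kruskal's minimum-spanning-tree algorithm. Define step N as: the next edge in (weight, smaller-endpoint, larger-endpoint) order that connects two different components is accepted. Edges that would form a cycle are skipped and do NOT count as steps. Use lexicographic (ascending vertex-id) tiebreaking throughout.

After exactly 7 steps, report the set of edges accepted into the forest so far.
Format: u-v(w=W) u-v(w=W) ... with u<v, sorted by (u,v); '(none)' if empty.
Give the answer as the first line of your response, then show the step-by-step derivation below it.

0-1(w=1) 0-6(w=7) 2-5(w=3) 3-4(w=6) 4-6(w=12) 5-6(w=7) 5-7(w=4)

step 1: add edge 0-1 (w=1); MST = {0-1(w=1)}
step 2: add edge 2-5 (w=3); MST = {0-1(w=1) 2-5(w=3)}
step 3: add edge 5-7 (w=4); MST = {0-1(w=1) 2-5(w=3) 5-7(w=4)}
step 4: add edge 3-4 (w=6); MST = {0-1(w=1) 2-5(w=3) 3-4(w=6) 5-7(w=4)}
step 5: add edge 0-6 (w=7); MST = {0-1(w=1) 0-6(w=7) 2-5(w=3) 3-4(w=6) 5-7(w=4)}
step 6: add edge 5-6 (w=7); MST = {0-1(w=1) 0-6(w=7) 2-5(w=3) 3-4(w=6) 5-6(w=7) 5-7(w=4)}
step 7: add edge 4-6 (w=12); MST = {0-1(w=1) 0-6(w=7) 2-5(w=3) 3-4(w=6) 4-6(w=12) 5-6(w=7) 5-7(w=4)}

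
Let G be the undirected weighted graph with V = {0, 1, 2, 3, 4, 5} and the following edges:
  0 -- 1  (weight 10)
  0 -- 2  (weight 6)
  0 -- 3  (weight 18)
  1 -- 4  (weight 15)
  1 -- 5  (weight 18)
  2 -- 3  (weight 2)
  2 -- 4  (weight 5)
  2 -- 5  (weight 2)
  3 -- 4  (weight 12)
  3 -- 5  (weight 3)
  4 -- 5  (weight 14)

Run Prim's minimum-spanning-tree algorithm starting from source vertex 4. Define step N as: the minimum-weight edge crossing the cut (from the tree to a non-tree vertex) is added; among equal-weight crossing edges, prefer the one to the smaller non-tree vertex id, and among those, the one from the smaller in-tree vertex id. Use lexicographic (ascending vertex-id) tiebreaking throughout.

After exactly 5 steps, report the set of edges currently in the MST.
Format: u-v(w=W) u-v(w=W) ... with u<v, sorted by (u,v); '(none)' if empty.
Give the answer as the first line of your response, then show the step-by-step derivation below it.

0-1(w=10) 0-2(w=6) 2-3(w=2) 2-4(w=5) 2-5(w=2)

step 1: add edge 2-4 (w=5); MST = {2-4(w=5)}
step 2: add edge 2-3 (w=2); MST = {2-3(w=2) 2-4(w=5)}
step 3: add edge 2-5 (w=2); MST = {2-3(w=2) 2-4(w=5) 2-5(w=2)}
step 4: add edge 0-2 (w=6); MST = {0-2(w=6) 2-3(w=2) 2-4(w=5) 2-5(w=2)}
step 5: add edge 0-1 (w=10); MST = {0-1(w=10) 0-2(w=6) 2-3(w=2) 2-4(w=5) 2-5(w=2)}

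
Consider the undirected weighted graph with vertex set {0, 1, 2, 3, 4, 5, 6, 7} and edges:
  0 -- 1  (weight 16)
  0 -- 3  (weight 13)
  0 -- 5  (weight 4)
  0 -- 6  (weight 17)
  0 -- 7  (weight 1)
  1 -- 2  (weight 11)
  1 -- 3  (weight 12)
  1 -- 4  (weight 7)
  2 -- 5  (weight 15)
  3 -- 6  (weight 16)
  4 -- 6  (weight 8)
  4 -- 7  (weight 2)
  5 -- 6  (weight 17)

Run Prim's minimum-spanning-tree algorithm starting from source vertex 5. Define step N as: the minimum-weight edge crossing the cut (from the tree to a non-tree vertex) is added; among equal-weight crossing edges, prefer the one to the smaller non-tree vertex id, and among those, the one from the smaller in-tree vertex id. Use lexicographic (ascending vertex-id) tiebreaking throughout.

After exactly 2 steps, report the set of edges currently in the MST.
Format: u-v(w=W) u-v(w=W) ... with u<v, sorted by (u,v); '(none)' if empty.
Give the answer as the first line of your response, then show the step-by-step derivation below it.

0-5(w=4) 0-7(w=1)

step 1: add edge 0-5 (w=4); MST = {0-5(w=4)}
step 2: add edge 0-7 (w=1); MST = {0-5(w=4) 0-7(w=1)}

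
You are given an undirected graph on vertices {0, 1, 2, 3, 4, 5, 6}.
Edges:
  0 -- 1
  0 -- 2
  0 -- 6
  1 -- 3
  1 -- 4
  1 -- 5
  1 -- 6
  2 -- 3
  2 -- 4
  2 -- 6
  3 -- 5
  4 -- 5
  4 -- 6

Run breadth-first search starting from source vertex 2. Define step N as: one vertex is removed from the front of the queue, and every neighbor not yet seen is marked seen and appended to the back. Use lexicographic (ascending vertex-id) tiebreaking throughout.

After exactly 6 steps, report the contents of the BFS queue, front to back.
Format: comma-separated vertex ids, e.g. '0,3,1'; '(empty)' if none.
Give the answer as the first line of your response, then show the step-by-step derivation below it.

5

step 1: dequeue 2; queue=[0,3,4,6]; order=2
step 2: dequeue 0; queue=[3,4,6,1]; order=2,0
step 3: dequeue 3; queue=[4,6,1,5]; order=2,0,3
step 4: dequeue 4; queue=[6,1,5]; order=2,0,3,4
step 5: dequeue 6; queue=[1,5]; order=2,0,3,4,6
step 6: dequeue 1; queue=[5]; order=2,0,3,4,6,1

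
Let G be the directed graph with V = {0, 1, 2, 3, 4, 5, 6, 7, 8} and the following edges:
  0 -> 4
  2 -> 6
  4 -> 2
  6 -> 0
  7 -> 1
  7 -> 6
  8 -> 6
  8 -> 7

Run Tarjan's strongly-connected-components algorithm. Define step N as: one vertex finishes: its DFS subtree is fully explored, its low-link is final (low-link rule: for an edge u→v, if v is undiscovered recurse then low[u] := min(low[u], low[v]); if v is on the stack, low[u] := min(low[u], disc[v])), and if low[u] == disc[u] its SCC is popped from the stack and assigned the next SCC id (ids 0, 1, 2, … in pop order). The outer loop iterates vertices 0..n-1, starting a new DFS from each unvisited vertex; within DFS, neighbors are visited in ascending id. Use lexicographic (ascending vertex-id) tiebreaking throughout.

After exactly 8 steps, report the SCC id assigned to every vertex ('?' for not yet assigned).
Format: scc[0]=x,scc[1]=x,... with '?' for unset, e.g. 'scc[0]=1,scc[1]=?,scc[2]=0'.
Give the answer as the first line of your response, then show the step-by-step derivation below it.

scc[0]=0,scc[1]=1,scc[2]=0,scc[3]=2,scc[4]=0,scc[5]=3,scc[6]=0,scc[7]=4,scc[8]=?

step 1: low=(low[0]=0,low[1]=?,low[2]=2,low[3]=?,low[4]=1,low[5]=?,low[6]=0,low[7]=?,low[8]=?); scc=(scc[0]=?,scc[1]=?,scc[2]=?,scc[3]=?,scc[4]=?,scc[5]=?,scc[6]=?,scc[7]=?,scc[8]=?)
step 2: low=(low[0]=0,low[1]=?,low[2]=0,low[3]=?,low[4]=1,low[5]=?,low[6]=0,low[7]=?,low[8]=?); scc=(scc[0]=?,scc[1]=?,scc[2]=?,scc[3]=?,scc[4]=?,scc[5]=?,scc[6]=?,scc[7]=?,scc[8]=?)
step 3: low=(low[0]=0,low[1]=?,low[2]=0,low[3]=?,low[4]=0,low[5]=?,low[6]=0,low[7]=?,low[8]=?); scc=(scc[0]=?,scc[1]=?,scc[2]=?,scc[3]=?,scc[4]=?,scc[5]=?,scc[6]=?,scc[7]=?,scc[8]=?)
step 4: low=(low[0]=0,low[1]=?,low[2]=0,low[3]=?,low[4]=0,low[5]=?,low[6]=0,low[7]=?,low[8]=?); scc=(scc[0]=0,scc[1]=?,scc[2]=0,scc[3]=?,scc[4]=0,scc[5]=?,scc[6]=0,scc[7]=?,scc[8]=?)
step 5: low=(low[0]=0,low[1]=4,low[2]=0,low[3]=?,low[4]=0,low[5]=?,low[6]=0,low[7]=?,low[8]=?); scc=(scc[0]=0,scc[1]=1,scc[2]=0,scc[3]=?,scc[4]=0,scc[5]=?,scc[6]=0,scc[7]=?,scc[8]=?)
step 6: low=(low[0]=0,low[1]=4,low[2]=0,low[3]=5,low[4]=0,low[5]=?,low[6]=0,low[7]=?,low[8]=?); scc=(scc[0]=0,scc[1]=1,scc[2]=0,scc[3]=2,scc[4]=0,scc[5]=?,scc[6]=0,scc[7]=?,scc[8]=?)
step 7: low=(low[0]=0,low[1]=4,low[2]=0,low[3]=5,low[4]=0,low[5]=6,low[6]=0,low[7]=?,low[8]=?); scc=(scc[0]=0,scc[1]=1,scc[2]=0,scc[3]=2,scc[4]=0,scc[5]=3,scc[6]=0,scc[7]=?,scc[8]=?)
step 8: low=(low[0]=0,low[1]=4,low[2]=0,low[3]=5,low[4]=0,low[5]=6,low[6]=0,low[7]=7,low[8]=?); scc=(scc[0]=0,scc[1]=1,scc[2]=0,scc[3]=2,scc[4]=0,scc[5]=3,scc[6]=0,scc[7]=4,scc[8]=?)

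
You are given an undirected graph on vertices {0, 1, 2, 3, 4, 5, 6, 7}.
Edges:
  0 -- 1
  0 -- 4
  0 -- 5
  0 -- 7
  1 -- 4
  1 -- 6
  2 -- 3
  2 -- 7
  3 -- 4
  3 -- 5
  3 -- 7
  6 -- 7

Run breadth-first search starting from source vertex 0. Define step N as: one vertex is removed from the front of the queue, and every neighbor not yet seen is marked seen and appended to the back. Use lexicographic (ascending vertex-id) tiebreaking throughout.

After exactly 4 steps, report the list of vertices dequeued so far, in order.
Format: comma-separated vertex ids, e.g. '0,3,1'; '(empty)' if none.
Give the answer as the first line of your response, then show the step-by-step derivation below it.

0,1,4,5

step 1: dequeue 0; queue=[1,4,5,7]; order=0
step 2: dequeue 1; queue=[4,5,7,6]; order=0,1
step 3: dequeue 4; queue=[5,7,6,3]; order=0,1,4
step 4: dequeue 5; queue=[7,6,3]; order=0,1,4,5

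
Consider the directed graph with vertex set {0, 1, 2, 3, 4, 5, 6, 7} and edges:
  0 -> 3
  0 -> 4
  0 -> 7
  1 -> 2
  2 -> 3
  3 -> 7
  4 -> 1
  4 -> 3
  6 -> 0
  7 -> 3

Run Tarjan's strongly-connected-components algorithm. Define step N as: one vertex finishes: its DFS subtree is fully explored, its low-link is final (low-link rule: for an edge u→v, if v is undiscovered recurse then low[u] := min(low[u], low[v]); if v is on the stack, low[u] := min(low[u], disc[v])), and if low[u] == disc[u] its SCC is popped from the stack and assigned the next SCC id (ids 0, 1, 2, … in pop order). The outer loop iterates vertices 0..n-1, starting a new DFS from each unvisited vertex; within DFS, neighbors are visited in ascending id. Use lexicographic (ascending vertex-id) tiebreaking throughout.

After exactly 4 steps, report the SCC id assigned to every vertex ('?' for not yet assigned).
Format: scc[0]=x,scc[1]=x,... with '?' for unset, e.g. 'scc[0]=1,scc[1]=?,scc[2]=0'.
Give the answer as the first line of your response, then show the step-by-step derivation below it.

scc[0]=?,scc[1]=2,scc[2]=1,scc[3]=0,scc[4]=?,scc[5]=?,scc[6]=?,scc[7]=0

step 1: low=(low[0]=0,low[1]=?,low[2]=?,low[3]=1,low[4]=?,low[5]=?,low[6]=?,low[7]=1); scc=(scc[0]=?,scc[1]=?,scc[2]=?,scc[3]=?,scc[4]=?,scc[5]=?,scc[6]=?,scc[7]=?)
step 2: low=(low[0]=0,low[1]=?,low[2]=?,low[3]=1,low[4]=?,low[5]=?,low[6]=?,low[7]=1); scc=(scc[0]=?,scc[1]=?,scc[2]=?,scc[3]=0,scc[4]=?,scc[5]=?,scc[6]=?,scc[7]=0)
step 3: low=(low[0]=0,low[1]=4,low[2]=5,low[3]=1,low[4]=3,low[5]=?,low[6]=?,low[7]=1); scc=(scc[0]=?,scc[1]=?,scc[2]=1,scc[3]=0,scc[4]=?,scc[5]=?,scc[6]=?,scc[7]=0)
step 4: low=(low[0]=0,low[1]=4,low[2]=5,low[3]=1,low[4]=3,low[5]=?,low[6]=?,low[7]=1); scc=(scc[0]=?,scc[1]=2,scc[2]=1,scc[3]=0,scc[4]=?,scc[5]=?,scc[6]=?,scc[7]=0)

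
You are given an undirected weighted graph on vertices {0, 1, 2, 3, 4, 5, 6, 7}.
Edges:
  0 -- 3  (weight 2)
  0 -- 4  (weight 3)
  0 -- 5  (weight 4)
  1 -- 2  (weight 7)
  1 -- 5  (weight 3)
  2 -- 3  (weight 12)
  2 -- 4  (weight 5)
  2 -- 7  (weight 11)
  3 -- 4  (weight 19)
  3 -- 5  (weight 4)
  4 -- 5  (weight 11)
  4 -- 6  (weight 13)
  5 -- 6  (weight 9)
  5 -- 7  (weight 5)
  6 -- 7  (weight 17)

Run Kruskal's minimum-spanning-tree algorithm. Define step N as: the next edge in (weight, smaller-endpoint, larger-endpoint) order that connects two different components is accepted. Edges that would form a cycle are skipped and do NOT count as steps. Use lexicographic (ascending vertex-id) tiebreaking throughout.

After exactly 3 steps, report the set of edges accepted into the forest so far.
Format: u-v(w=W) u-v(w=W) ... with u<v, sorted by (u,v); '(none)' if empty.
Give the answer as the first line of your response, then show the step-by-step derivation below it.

0-3(w=2) 0-4(w=3) 1-5(w=3)

step 1: add edge 0-3 (w=2); MST = {0-3(w=2)}
step 2: add edge 0-4 (w=3); MST = {0-3(w=2) 0-4(w=3)}
step 3: add edge 1-5 (w=3); MST = {0-3(w=2) 0-4(w=3) 1-5(w=3)}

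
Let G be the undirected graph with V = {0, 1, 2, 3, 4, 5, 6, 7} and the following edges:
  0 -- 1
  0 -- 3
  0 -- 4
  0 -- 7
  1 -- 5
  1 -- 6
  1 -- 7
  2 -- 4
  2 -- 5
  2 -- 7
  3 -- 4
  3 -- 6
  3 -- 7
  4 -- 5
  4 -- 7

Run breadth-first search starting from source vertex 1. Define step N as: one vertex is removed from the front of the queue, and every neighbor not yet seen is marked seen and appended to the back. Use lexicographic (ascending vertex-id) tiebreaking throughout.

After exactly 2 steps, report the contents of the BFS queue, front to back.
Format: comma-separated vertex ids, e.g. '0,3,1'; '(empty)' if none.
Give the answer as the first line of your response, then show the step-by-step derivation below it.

5,6,7,3,4

step 1: dequeue 1; queue=[0,5,6,7]; order=1
step 2: dequeue 0; queue=[5,6,7,3,4]; order=1,0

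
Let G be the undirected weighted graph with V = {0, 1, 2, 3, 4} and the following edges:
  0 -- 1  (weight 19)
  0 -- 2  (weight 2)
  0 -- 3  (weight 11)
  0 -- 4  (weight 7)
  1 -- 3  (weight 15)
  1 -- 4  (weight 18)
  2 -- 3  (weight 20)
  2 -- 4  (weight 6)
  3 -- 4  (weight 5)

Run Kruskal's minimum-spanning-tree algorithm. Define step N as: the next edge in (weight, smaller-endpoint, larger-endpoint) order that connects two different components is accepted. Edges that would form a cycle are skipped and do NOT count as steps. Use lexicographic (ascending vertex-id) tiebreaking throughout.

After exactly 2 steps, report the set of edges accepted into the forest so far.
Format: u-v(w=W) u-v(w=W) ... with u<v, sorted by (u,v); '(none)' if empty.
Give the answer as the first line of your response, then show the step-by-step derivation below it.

0-2(w=2) 3-4(w=5)

step 1: add edge 0-2 (w=2); MST = {0-2(w=2)}
step 2: add edge 3-4 (w=5); MST = {0-2(w=2) 3-4(w=5)}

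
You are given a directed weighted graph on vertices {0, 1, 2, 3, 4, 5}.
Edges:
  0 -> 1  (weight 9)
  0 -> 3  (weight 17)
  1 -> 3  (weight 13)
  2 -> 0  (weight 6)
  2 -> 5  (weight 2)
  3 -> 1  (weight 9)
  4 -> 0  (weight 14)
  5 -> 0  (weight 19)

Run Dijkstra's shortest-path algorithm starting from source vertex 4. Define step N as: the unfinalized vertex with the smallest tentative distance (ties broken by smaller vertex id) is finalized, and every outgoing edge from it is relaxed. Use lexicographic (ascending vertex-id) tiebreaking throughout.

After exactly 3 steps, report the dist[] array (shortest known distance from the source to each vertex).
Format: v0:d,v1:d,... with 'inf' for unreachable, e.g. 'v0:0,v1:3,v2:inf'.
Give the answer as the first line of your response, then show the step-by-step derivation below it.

v0:14,v1:23,v2:inf,v3:31,v4:0,v5:inf

step 1: dist = v0:14,v1:inf,v2:inf,v3:inf,v4:0,v5:inf
step 2: dist = v0:14,v1:23,v2:inf,v3:31,v4:0,v5:inf
step 3: dist = v0:14,v1:23,v2:inf,v3:31,v4:0,v5:inf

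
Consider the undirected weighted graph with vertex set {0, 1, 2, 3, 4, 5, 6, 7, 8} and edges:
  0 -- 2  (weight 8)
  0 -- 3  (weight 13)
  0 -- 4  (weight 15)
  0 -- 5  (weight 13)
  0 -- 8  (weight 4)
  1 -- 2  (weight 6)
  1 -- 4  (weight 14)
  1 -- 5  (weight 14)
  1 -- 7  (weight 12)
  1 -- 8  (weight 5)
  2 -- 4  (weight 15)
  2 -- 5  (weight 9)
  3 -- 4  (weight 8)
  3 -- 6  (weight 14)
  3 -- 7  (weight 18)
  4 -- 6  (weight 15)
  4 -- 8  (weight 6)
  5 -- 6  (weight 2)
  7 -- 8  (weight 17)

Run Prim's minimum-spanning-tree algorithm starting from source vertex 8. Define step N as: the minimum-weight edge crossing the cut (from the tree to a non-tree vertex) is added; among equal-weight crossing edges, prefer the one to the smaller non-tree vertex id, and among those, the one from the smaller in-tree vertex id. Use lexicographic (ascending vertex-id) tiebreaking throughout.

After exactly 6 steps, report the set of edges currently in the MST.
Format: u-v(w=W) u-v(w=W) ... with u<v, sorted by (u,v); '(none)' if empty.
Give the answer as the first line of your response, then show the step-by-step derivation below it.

0-8(w=4) 1-2(w=6) 1-8(w=5) 2-5(w=9) 3-4(w=8) 4-8(w=6)

step 1: add edge 0-8 (w=4); MST = {0-8(w=4)}
step 2: add edge 1-8 (w=5); MST = {0-8(w=4) 1-8(w=5)}
step 3: add edge 1-2 (w=6); MST = {0-8(w=4) 1-2(w=6) 1-8(w=5)}
step 4: add edge 4-8 (w=6); MST = {0-8(w=4) 1-2(w=6) 1-8(w=5) 4-8(w=6)}
step 5: add edge 3-4 (w=8); MST = {0-8(w=4) 1-2(w=6) 1-8(w=5) 3-4(w=8) 4-8(w=6)}
step 6: add edge 2-5 (w=9); MST = {0-8(w=4) 1-2(w=6) 1-8(w=5) 2-5(w=9) 3-4(w=8) 4-8(w=6)}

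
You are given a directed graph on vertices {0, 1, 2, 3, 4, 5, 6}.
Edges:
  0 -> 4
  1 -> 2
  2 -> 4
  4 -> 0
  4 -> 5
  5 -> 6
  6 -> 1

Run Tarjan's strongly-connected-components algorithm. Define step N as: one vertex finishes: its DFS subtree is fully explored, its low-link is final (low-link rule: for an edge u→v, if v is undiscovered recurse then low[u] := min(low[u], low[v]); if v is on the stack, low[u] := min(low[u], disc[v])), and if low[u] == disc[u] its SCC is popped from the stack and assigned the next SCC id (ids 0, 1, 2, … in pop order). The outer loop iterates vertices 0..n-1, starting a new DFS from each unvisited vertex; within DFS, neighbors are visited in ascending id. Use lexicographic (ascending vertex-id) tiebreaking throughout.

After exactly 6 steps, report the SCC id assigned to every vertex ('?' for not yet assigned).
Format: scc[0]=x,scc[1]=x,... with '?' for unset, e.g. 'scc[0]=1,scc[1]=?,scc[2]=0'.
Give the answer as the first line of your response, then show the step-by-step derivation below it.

scc[0]=0,scc[1]=0,scc[2]=0,scc[3]=?,scc[4]=0,scc[5]=0,scc[6]=0

step 1: low=(low[0]=0,low[1]=4,low[2]=1,low[3]=?,low[4]=0,low[5]=2,low[6]=3); scc=(scc[0]=?,scc[1]=?,scc[2]=?,scc[3]=?,scc[4]=?,scc[5]=?,scc[6]=?)
step 2: low=(low[0]=0,low[1]=1,low[2]=1,low[3]=?,low[4]=0,low[5]=2,low[6]=3); scc=(scc[0]=?,scc[1]=?,scc[2]=?,scc[3]=?,scc[4]=?,scc[5]=?,scc[6]=?)
step 3: low=(low[0]=0,low[1]=1,low[2]=1,low[3]=?,low[4]=0,low[5]=2,low[6]=1); scc=(scc[0]=?,scc[1]=?,scc[2]=?,scc[3]=?,scc[4]=?,scc[5]=?,scc[6]=?)
step 4: low=(low[0]=0,low[1]=1,low[2]=1,low[3]=?,low[4]=0,low[5]=1,low[6]=1); scc=(scc[0]=?,scc[1]=?,scc[2]=?,scc[3]=?,scc[4]=?,scc[5]=?,scc[6]=?)
step 5: low=(low[0]=0,low[1]=1,low[2]=1,low[3]=?,low[4]=0,low[5]=1,low[6]=1); scc=(scc[0]=?,scc[1]=?,scc[2]=?,scc[3]=?,scc[4]=?,scc[5]=?,scc[6]=?)
step 6: low=(low[0]=0,low[1]=1,low[2]=1,low[3]=?,low[4]=0,low[5]=1,low[6]=1); scc=(scc[0]=0,scc[1]=0,scc[2]=0,scc[3]=?,scc[4]=0,scc[5]=0,scc[6]=0)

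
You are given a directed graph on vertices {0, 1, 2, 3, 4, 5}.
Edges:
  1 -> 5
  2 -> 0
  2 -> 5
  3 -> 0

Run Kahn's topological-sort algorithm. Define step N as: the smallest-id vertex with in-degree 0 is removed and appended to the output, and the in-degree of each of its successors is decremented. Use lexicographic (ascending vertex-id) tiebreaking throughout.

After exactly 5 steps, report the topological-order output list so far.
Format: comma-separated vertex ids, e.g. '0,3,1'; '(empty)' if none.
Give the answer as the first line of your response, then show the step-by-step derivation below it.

1,2,3,0,4

step 1: output 1; order=[1]; indeg=(2,0,0,0,0,1)
step 2: output 2; order=[1,2]; indeg=(1,0,0,0,0,0)
step 3: output 3; order=[1,2,3]; indeg=(0,0,0,0,0,0)
step 4: output 0; order=[1,2,3,0]; indeg=(0,0,0,0,0,0)
step 5: output 4; order=[1,2,3,0,4]; indeg=(0,0,0,0,0,0)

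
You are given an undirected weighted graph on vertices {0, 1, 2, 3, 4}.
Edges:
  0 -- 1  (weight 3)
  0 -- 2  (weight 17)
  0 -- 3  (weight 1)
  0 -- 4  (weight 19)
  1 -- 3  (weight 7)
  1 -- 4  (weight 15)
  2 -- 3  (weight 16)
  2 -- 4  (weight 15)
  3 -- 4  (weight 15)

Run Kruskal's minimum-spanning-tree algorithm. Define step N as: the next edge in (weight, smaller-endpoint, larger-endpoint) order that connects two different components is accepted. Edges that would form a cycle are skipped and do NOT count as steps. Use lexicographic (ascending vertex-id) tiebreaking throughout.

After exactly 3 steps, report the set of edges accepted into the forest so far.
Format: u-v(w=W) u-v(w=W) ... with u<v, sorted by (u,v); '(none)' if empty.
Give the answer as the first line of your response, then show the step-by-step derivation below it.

0-1(w=3) 0-3(w=1) 1-4(w=15)

step 1: add edge 0-3 (w=1); MST = {0-3(w=1)}
step 2: add edge 0-1 (w=3); MST = {0-1(w=3) 0-3(w=1)}
step 3: add edge 1-4 (w=15); MST = {0-1(w=3) 0-3(w=1) 1-4(w=15)}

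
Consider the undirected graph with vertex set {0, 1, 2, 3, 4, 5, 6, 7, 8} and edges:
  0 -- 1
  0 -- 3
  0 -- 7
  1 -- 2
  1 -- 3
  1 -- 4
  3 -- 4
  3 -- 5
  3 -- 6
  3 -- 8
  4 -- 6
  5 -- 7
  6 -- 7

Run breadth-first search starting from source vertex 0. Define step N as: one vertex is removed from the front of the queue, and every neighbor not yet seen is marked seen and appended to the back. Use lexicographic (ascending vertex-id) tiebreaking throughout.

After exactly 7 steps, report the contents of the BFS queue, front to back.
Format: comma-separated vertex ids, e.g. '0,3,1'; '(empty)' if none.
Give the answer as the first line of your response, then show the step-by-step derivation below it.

6,8

step 1: dequeue 0; queue=[1,3,7]; order=0
step 2: dequeue 1; queue=[3,7,2,4]; order=0,1
step 3: dequeue 3; queue=[7,2,4,5,6,8]; order=0,1,3
step 4: dequeue 7; queue=[2,4,5,6,8]; order=0,1,3,7
step 5: dequeue 2; queue=[4,5,6,8]; order=0,1,3,7,2
step 6: dequeue 4; queue=[5,6,8]; order=0,1,3,7,2,4
step 7: dequeue 5; queue=[6,8]; order=0,1,3,7,2,4,5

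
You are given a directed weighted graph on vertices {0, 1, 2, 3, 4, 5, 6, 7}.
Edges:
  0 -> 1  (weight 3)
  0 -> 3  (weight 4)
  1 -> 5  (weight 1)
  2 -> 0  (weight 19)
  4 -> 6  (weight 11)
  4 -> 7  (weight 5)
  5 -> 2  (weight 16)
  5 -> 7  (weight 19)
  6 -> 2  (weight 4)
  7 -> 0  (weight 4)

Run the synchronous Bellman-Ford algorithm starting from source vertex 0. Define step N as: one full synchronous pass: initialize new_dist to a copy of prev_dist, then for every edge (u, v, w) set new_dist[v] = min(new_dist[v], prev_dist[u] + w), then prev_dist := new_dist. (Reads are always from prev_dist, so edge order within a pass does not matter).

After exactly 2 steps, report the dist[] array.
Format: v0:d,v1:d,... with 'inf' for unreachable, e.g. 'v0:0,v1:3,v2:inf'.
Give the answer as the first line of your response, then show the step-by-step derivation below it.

v0:0,v1:3,v2:inf,v3:4,v4:inf,v5:4,v6:inf,v7:inf

step 1: dist = v0:0,v1:3,v2:inf,v3:4,v4:inf,v5:inf,v6:inf,v7:inf
step 2: dist = v0:0,v1:3,v2:inf,v3:4,v4:inf,v5:4,v6:inf,v7:inf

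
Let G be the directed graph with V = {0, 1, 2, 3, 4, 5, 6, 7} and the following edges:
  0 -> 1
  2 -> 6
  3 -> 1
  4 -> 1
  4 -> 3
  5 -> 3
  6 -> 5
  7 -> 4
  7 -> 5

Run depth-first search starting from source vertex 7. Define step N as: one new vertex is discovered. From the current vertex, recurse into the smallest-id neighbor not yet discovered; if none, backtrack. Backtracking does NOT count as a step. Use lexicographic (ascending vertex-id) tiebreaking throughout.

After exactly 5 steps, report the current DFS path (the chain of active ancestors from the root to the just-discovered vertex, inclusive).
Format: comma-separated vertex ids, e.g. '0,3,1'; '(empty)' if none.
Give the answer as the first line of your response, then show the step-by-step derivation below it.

7,5

step 1: discover 7; path=7; order=7
step 2: discover 4; path=7>4; order=7,4
step 3: discover 1; path=7>4>1; order=7,4,1
step 4: discover 3; path=7>4>3; order=7,4,1,3
step 5: discover 5; path=7>5; order=7,4,1,3,5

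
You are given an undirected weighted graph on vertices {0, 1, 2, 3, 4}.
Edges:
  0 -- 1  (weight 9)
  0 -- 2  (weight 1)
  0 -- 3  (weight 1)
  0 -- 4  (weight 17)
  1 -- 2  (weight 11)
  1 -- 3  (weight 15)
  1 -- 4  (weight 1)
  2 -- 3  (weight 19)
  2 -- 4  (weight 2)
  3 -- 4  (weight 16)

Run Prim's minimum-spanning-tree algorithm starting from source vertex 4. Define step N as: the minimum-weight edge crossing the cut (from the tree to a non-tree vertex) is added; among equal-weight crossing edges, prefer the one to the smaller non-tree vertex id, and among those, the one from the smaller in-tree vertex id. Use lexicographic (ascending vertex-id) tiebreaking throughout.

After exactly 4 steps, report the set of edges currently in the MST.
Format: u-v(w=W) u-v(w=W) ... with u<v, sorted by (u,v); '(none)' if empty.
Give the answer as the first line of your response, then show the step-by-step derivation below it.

0-2(w=1) 0-3(w=1) 1-4(w=1) 2-4(w=2)

step 1: add edge 1-4 (w=1); MST = {1-4(w=1)}
step 2: add edge 2-4 (w=2); MST = {1-4(w=1) 2-4(w=2)}
step 3: add edge 0-2 (w=1); MST = {0-2(w=1) 1-4(w=1) 2-4(w=2)}
step 4: add edge 0-3 (w=1); MST = {0-2(w=1) 0-3(w=1) 1-4(w=1) 2-4(w=2)}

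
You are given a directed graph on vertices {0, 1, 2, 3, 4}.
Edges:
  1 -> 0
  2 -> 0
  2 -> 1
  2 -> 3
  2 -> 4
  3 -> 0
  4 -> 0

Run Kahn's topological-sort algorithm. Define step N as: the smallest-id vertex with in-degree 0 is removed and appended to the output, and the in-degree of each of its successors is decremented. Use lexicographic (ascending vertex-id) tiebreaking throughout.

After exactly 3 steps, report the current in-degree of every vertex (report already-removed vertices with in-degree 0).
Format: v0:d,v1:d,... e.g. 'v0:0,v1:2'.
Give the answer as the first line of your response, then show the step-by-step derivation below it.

v0:1,v1:0,v2:0,v3:0,v4:0

step 1: output 2; order=[2]; indeg=(3,0,0,0,0)
step 2: output 1; order=[2,1]; indeg=(2,0,0,0,0)
step 3: output 3; order=[2,1,3]; indeg=(1,0,0,0,0)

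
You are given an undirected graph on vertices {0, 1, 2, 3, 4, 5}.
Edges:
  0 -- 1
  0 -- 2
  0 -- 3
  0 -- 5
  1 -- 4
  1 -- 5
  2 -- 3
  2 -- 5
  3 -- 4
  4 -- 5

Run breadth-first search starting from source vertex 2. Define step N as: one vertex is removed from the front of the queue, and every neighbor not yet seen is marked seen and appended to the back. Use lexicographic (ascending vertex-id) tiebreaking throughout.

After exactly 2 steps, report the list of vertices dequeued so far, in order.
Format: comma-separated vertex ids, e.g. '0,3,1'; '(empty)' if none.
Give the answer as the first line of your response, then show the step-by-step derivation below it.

2,0

step 1: dequeue 2; queue=[0,3,5]; order=2
step 2: dequeue 0; queue=[3,5,1]; order=2,0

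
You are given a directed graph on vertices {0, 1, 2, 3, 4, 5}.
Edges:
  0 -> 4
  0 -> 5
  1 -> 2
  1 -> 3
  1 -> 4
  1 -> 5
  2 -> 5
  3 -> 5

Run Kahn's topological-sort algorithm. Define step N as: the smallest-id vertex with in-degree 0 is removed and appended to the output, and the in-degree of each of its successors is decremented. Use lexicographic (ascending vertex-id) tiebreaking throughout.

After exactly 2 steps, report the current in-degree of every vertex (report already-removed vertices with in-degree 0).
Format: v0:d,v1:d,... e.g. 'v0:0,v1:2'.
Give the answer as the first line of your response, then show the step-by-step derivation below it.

v0:0,v1:0,v2:0,v3:0,v4:0,v5:2

step 1: output 0; order=[0]; indeg=(0,0,1,1,1,3)
step 2: output 1; order=[0,1]; indeg=(0,0,0,0,0,2)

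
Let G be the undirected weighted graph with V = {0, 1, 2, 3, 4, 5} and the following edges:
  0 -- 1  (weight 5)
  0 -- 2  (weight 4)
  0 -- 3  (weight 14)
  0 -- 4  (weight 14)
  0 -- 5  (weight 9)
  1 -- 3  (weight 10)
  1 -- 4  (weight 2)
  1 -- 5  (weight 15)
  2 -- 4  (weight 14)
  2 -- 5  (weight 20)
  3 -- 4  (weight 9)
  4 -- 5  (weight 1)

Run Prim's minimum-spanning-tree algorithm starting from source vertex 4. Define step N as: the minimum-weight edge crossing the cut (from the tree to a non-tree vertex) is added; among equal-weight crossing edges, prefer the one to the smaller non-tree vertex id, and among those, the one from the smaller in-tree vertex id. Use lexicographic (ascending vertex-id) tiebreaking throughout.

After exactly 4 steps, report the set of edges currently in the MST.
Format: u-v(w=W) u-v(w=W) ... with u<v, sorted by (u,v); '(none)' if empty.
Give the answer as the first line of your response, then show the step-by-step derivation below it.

0-1(w=5) 0-2(w=4) 1-4(w=2) 4-5(w=1)

step 1: add edge 4-5 (w=1); MST = {4-5(w=1)}
step 2: add edge 1-4 (w=2); MST = {1-4(w=2) 4-5(w=1)}
step 3: add edge 0-1 (w=5); MST = {0-1(w=5) 1-4(w=2) 4-5(w=1)}
step 4: add edge 0-2 (w=4); MST = {0-1(w=5) 0-2(w=4) 1-4(w=2) 4-5(w=1)}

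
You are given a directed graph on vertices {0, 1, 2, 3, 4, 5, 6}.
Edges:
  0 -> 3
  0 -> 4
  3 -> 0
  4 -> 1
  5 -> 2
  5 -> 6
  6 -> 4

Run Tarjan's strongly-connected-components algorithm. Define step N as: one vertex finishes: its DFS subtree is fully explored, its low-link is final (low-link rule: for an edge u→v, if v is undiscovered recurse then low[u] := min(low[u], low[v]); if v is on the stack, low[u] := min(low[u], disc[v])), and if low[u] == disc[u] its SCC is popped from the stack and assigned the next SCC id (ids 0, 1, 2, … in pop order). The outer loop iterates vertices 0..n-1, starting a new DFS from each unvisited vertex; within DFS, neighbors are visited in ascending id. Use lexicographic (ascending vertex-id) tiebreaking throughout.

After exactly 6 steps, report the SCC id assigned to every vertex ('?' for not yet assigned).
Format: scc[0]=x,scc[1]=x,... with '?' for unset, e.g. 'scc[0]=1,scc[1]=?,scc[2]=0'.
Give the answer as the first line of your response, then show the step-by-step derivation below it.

scc[0]=2,scc[1]=0,scc[2]=3,scc[3]=2,scc[4]=1,scc[5]=?,scc[6]=4

step 1: low=(low[0]=0,low[1]=?,low[2]=?,low[3]=0,low[4]=?,low[5]=?,low[6]=?); scc=(scc[0]=?,scc[1]=?,scc[2]=?,scc[3]=?,scc[4]=?,scc[5]=?,scc[6]=?)
step 2: low=(low[0]=0,low[1]=3,low[2]=?,low[3]=0,low[4]=2,low[5]=?,low[6]=?); scc=(scc[0]=?,scc[1]=0,scc[2]=?,scc[3]=?,scc[4]=?,scc[5]=?,scc[6]=?)
step 3: low=(low[0]=0,low[1]=3,low[2]=?,low[3]=0,low[4]=2,low[5]=?,low[6]=?); scc=(scc[0]=?,scc[1]=0,scc[2]=?,scc[3]=?,scc[4]=1,scc[5]=?,scc[6]=?)
step 4: low=(low[0]=0,low[1]=3,low[2]=?,low[3]=0,low[4]=2,low[5]=?,low[6]=?); scc=(scc[0]=2,scc[1]=0,scc[2]=?,scc[3]=2,scc[4]=1,scc[5]=?,scc[6]=?)
step 5: low=(low[0]=0,low[1]=3,low[2]=4,low[3]=0,low[4]=2,low[5]=?,low[6]=?); scc=(scc[0]=2,scc[1]=0,scc[2]=3,scc[3]=2,scc[4]=1,scc[5]=?,scc[6]=?)
step 6: low=(low[0]=0,low[1]=3,low[2]=4,low[3]=0,low[4]=2,low[5]=5,low[6]=6); scc=(scc[0]=2,scc[1]=0,scc[2]=3,scc[3]=2,scc[4]=1,scc[5]=?,scc[6]=4)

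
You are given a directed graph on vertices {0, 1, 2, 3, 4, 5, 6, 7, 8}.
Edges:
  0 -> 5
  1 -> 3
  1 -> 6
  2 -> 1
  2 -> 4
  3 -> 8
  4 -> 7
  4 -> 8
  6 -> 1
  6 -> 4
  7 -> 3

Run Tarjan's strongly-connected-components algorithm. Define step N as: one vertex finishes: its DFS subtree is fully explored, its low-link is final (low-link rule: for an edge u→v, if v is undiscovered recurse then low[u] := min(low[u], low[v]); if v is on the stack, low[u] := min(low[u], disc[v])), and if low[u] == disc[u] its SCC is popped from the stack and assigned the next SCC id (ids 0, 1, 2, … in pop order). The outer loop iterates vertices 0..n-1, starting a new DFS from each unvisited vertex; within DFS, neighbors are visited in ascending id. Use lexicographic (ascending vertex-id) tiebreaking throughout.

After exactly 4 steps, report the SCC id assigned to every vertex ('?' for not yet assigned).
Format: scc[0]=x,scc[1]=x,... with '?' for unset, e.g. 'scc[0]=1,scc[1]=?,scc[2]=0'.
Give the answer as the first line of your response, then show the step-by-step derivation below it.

scc[0]=1,scc[1]=?,scc[2]=?,scc[3]=3,scc[4]=?,scc[5]=0,scc[6]=?,scc[7]=?,scc[8]=2

step 1: low=(low[0]=0,low[1]=?,low[2]=?,low[3]=?,low[4]=?,low[5]=1,low[6]=?,low[7]=?,low[8]=?); scc=(scc[0]=?,scc[1]=?,scc[2]=?,scc[3]=?,scc[4]=?,scc[5]=0,scc[6]=?,scc[7]=?,scc[8]=?)
step 2: low=(low[0]=0,low[1]=?,low[2]=?,low[3]=?,low[4]=?,low[5]=1,low[6]=?,low[7]=?,low[8]=?); scc=(scc[0]=1,scc[1]=?,scc[2]=?,scc[3]=?,scc[4]=?,scc[5]=0,scc[6]=?,scc[7]=?,scc[8]=?)
step 3: low=(low[0]=0,low[1]=2,low[2]=?,low[3]=3,low[4]=?,low[5]=1,low[6]=?,low[7]=?,low[8]=4); scc=(scc[0]=1,scc[1]=?,scc[2]=?,scc[3]=?,scc[4]=?,scc[5]=0,scc[6]=?,scc[7]=?,scc[8]=2)
step 4: low=(low[0]=0,low[1]=2,low[2]=?,low[3]=3,low[4]=?,low[5]=1,low[6]=?,low[7]=?,low[8]=4); scc=(scc[0]=1,scc[1]=?,scc[2]=?,scc[3]=3,scc[4]=?,scc[5]=0,scc[6]=?,scc[7]=?,scc[8]=2)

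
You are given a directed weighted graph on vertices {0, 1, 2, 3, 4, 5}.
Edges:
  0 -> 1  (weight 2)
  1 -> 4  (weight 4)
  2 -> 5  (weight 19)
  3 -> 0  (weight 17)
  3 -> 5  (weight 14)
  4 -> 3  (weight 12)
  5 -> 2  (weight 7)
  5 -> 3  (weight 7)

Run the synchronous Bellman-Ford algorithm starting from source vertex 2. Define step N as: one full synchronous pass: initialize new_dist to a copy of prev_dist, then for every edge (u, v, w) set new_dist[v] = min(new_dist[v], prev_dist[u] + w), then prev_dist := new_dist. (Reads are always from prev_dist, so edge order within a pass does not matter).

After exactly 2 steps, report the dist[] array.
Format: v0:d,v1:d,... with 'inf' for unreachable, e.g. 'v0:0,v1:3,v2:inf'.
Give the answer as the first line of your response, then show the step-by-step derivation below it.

v0:inf,v1:inf,v2:0,v3:26,v4:inf,v5:19

step 1: dist = v0:inf,v1:inf,v2:0,v3:inf,v4:inf,v5:19
step 2: dist = v0:inf,v1:inf,v2:0,v3:26,v4:inf,v5:19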